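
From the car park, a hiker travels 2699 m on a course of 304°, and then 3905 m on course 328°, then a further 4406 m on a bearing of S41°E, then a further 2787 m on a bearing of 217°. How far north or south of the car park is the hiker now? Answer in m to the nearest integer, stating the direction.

730 m south

Leg 1 (304°, 2699 m): east 2699 sin 304° = -2237.57, north 2699 cos 304° = 1509.26
Leg 2 (328°, 3905 m): east 3905 sin 328° = -2069.33, north 3905 cos 328° = 3311.63
Leg 3 (S41°E, 4406 m): east 4406 sin 139° = 2890.60, north 4406 cos 139° = -3325.25
Leg 4 (217°, 2787 m): east 2787 sin 217° = -1677.26, north 2787 cos 217° = -2225.80
Net north component: -730.16 m.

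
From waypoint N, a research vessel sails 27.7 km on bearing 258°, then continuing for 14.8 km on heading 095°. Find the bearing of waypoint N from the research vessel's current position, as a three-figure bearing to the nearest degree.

Leg 1 (258°, 27.7 km): east 27.7 sin 258° = -27.09, north 27.7 cos 258° = -5.76
Leg 2 (095°, 14.8 km): east 14.8 sin 95° = 14.74, north 14.8 cos 95° = -1.29
Net displacement: -12.35 east, -7.05 north. Direction back to start is (12.35, 7.05): bearing = atan2(12.35, 7.05) mod 360° = 60.29° ≈ 060°.

060°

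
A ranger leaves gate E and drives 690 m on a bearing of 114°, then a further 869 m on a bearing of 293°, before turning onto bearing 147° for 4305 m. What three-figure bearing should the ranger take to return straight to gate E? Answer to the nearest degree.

329°

Leg 1 (114°, 690 m): east 690 sin 114° = 630.35, north 690 cos 114° = -280.65
Leg 2 (293°, 869 m): east 869 sin 293° = -799.92, north 869 cos 293° = 339.55
Leg 3 (147°, 4305 m): east 4305 sin 147° = 2344.67, north 4305 cos 147° = -3610.48
Net displacement: 2175.10 east, -3551.58 north. Direction back to start is (-2175.10, 3551.58): bearing = atan2(-2175.10, 3551.58) mod 360° = 328.52° ≈ 329°.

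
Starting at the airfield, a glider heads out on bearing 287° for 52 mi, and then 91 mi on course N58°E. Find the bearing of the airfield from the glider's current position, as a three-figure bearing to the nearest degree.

Leg 1 (287°, 52 mi): east 52 sin 287° = -49.73, north 52 cos 287° = 15.20
Leg 2 (N58°E, 91 mi): east 91 sin 58° = 77.17, north 91 cos 58° = 48.22
Net displacement: 27.44 east, 63.43 north. Direction back to start is (-27.44, -63.43): bearing = atan2(-27.44, -63.43) mod 360° = 203.40° ≈ 203°.

203°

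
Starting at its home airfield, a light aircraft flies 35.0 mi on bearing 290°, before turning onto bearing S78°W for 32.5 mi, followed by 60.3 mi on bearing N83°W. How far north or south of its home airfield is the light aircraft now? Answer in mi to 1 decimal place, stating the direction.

12.6 mi north

Leg 1 (290°, 35.0 mi): east 35.0 sin 290° = -32.89, north 35.0 cos 290° = 11.97
Leg 2 (S78°W, 32.5 mi): east 32.5 sin 258° = -31.79, north 32.5 cos 258° = -6.76
Leg 3 (N83°W, 60.3 mi): east 60.3 sin 277° = -59.85, north 60.3 cos 277° = 7.35
Net north component: 12.56 mi.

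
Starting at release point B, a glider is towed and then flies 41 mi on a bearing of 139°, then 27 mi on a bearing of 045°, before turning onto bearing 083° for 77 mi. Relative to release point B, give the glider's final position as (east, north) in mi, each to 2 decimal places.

Leg 1 (139°, 41 mi): east 41 sin 139° = 26.90, north 41 cos 139° = -30.94
Leg 2 (045°, 27 mi): east 27 sin 45° = 19.09, north 27 cos 45° = 19.09
Leg 3 (083°, 77 mi): east 77 sin 83° = 76.43, north 77 cos 83° = 9.38
Summing: 122.42 mi east, -2.47 mi north → (122.42, -2.47).

(122.42, -2.47)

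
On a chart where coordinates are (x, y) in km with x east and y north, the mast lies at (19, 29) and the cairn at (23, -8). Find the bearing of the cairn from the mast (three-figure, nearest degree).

174°

Δeast = 23 − 19 = 4.00; Δnorth = -8 − 29 = -37.00.
Bearing = atan2(Δeast, Δnorth) mod 360° = 173.83° ≈ 174°.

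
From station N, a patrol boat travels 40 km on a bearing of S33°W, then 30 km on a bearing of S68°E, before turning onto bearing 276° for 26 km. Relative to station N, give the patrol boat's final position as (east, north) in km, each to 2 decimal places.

(-19.83, -42.07)

Leg 1 (S33°W, 40 km): east 40 sin 213° = -21.79, north 40 cos 213° = -33.55
Leg 2 (S68°E, 30 km): east 30 sin 112° = 27.82, north 30 cos 112° = -11.24
Leg 3 (276°, 26 km): east 26 sin 276° = -25.86, north 26 cos 276° = 2.72
Summing: -19.83 km east, -42.07 km north → (-19.83, -42.07).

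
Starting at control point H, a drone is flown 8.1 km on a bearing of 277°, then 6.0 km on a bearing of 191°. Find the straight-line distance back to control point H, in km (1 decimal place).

Leg 1 (277°, 8.1 km): east 8.1 sin 277° = -8.04, north 8.1 cos 277° = 0.99
Leg 2 (191°, 6.0 km): east 6.0 sin 191° = -1.14, north 6.0 cos 191° = -5.89
Net: -9.18 east, -4.90 north. Distance = √((-9.18)² + (-4.90)²) = 10.411 km.

10.4 km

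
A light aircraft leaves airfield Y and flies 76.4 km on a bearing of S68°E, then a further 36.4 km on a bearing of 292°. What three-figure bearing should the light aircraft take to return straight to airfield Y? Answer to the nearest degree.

Leg 1 (S68°E, 76.4 km): east 76.4 sin 112° = 70.84, north 76.4 cos 112° = -28.62
Leg 2 (292°, 36.4 km): east 36.4 sin 292° = -33.75, north 36.4 cos 292° = 13.64
Net displacement: 37.09 east, -14.98 north. Direction back to start is (-37.09, 14.98): bearing = atan2(-37.09, 14.98) mod 360° = 292.00° ≈ 292°.

292°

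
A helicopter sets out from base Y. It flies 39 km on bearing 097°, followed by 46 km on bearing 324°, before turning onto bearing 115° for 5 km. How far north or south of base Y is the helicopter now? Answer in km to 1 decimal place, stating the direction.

30.3 km north

Leg 1 (097°, 39 km): east 39 sin 97° = 38.71, north 39 cos 97° = -4.75
Leg 2 (324°, 46 km): east 46 sin 324° = -27.04, north 46 cos 324° = 37.21
Leg 3 (115°, 5 km): east 5 sin 115° = 4.53, north 5 cos 115° = -2.11
Net north component: 30.35 km.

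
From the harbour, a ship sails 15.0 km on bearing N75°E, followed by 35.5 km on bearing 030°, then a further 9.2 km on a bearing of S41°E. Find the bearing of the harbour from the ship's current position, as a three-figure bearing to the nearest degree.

Leg 1 (N75°E, 15.0 km): east 15.0 sin 75° = 14.49, north 15.0 cos 75° = 3.88
Leg 2 (030°, 35.5 km): east 35.5 sin 30° = 17.75, north 35.5 cos 30° = 30.74
Leg 3 (S41°E, 9.2 km): east 9.2 sin 139° = 6.04, north 9.2 cos 139° = -6.94
Net displacement: 38.27 east, 27.68 north. Direction back to start is (-38.27, -27.68): bearing = atan2(-38.27, -27.68) mod 360° = 234.12° ≈ 234°.

234°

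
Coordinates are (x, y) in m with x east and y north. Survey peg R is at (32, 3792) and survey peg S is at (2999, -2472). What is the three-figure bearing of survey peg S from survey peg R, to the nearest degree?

Δeast = 2999 − 32 = 2967.00; Δnorth = -2472 − 3792 = -6264.00.
Bearing = atan2(Δeast, Δnorth) mod 360° = 154.66° ≈ 155°.

155°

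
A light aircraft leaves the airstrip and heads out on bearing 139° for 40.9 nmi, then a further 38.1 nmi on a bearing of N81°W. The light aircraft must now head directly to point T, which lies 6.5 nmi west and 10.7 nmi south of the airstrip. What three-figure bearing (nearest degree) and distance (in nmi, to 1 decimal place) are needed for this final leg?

017°, 14.8 nmi

Leg 1 (139°, 40.9 nmi): east 40.9 sin 139° = 26.83, north 40.9 cos 139° = -30.87
Leg 2 (N81°W, 38.1 nmi): east 38.1 sin 279° = -37.63, north 38.1 cos 279° = 5.96
Current position: (-10.80, -24.91). Target: (-6.5, -10.7). Remaining: Δeast = 4.30, Δnorth = 14.21.
Bearing = atan2(4.30, 14.21) mod 360° = 16.83°; distance = √((4.30)² + (14.21)²) = 14.843 nmi.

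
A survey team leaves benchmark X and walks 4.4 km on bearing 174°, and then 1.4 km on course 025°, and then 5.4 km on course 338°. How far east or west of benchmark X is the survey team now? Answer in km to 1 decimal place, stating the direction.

1.0 km west

Leg 1 (174°, 4.4 km): east 4.4 sin 174° = 0.46, north 4.4 cos 174° = -4.38
Leg 2 (025°, 1.4 km): east 1.4 sin 25° = 0.59, north 1.4 cos 25° = 1.27
Leg 3 (338°, 5.4 km): east 5.4 sin 338° = -2.02, north 5.4 cos 338° = 5.01
Net east component: -0.97 km.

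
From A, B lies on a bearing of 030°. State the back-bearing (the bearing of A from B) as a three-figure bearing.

210°

Back-bearing = 030° + 180° = 210°.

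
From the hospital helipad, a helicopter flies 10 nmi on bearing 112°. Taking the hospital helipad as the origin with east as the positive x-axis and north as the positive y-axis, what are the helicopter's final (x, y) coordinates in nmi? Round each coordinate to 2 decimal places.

(9.27, -3.75)

Leg 1 (112°, 10 nmi): east 10 sin 112° = 9.27, north 10 cos 112° = -3.75
Summing: 9.27 nmi east, -3.75 nmi north → (9.27, -3.75).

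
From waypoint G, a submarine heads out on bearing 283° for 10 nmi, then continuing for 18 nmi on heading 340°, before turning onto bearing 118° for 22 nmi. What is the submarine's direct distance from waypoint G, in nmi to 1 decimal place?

Leg 1 (283°, 10 nmi): east 10 sin 283° = -9.74, north 10 cos 283° = 2.25
Leg 2 (340°, 18 nmi): east 18 sin 340° = -6.16, north 18 cos 340° = 16.91
Leg 3 (118°, 22 nmi): east 22 sin 118° = 19.42, north 22 cos 118° = -10.33
Net: 3.52 east, 8.84 north. Distance = √((3.52)² + (8.84)²) = 9.513 nmi.

9.5 nmi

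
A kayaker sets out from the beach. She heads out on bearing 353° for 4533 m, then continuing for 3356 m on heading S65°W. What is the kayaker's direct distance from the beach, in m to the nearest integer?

Leg 1 (353°, 4533 m): east 4533 sin 353° = -552.43, north 4533 cos 353° = 4499.21
Leg 2 (S65°W, 3356 m): east 3356 sin 245° = -3041.57, north 3356 cos 245° = -1418.31
Net: -3594.00 east, 3080.90 north. Distance = √((-3594.00)² + (3080.90)²) = 4733.797 m.

4734 m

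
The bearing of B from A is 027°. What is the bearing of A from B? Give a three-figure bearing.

Back-bearing = 027° + 180° = 207°.

207°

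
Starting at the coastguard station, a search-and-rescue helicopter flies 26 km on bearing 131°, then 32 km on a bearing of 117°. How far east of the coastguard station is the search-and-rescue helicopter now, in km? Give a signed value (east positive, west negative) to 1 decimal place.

Leg 1 (131°, 26 km): east 26 sin 131° = 19.62, north 26 cos 131° = -17.06
Leg 2 (117°, 32 km): east 32 sin 117° = 28.51, north 32 cos 117° = -14.53
Net east component: 48.13 km.

48.1 km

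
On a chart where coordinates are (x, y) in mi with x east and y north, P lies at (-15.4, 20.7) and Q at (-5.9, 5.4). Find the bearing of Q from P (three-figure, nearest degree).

148°

Δeast = -5.9 − -15.4 = 9.50; Δnorth = 5.4 − 20.7 = -15.30.
Bearing = atan2(Δeast, Δnorth) mod 360° = 148.16° ≈ 148°.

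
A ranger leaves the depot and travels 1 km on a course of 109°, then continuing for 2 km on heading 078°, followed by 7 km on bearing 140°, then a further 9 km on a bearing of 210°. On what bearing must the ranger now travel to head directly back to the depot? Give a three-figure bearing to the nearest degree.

347°

Leg 1 (109°, 1 km): east 1 sin 109° = 0.95, north 1 cos 109° = -0.33
Leg 2 (078°, 2 km): east 2 sin 78° = 1.96, north 2 cos 78° = 0.42
Leg 3 (140°, 7 km): east 7 sin 140° = 4.50, north 7 cos 140° = -5.36
Leg 4 (210°, 9 km): east 9 sin 210° = -4.50, north 9 cos 210° = -7.79
Net displacement: 2.90 east, -13.07 north. Direction back to start is (-2.90, 13.07): bearing = atan2(-2.90, 13.07) mod 360° = 347.48° ≈ 347°.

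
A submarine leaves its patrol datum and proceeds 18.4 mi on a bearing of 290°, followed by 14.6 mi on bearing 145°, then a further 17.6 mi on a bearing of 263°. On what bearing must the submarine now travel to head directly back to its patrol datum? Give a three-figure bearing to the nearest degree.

074°

Leg 1 (290°, 18.4 mi): east 18.4 sin 290° = -17.29, north 18.4 cos 290° = 6.29
Leg 2 (145°, 14.6 mi): east 14.6 sin 145° = 8.37, north 14.6 cos 145° = -11.96
Leg 3 (263°, 17.6 mi): east 17.6 sin 263° = -17.47, north 17.6 cos 263° = -2.14
Net displacement: -26.38 east, -7.81 north. Direction back to start is (26.38, 7.81): bearing = atan2(26.38, 7.81) mod 360° = 73.51° ≈ 074°.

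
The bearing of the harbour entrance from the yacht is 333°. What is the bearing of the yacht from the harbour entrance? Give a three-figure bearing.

153°

Back-bearing = 333° − 180° = 153°.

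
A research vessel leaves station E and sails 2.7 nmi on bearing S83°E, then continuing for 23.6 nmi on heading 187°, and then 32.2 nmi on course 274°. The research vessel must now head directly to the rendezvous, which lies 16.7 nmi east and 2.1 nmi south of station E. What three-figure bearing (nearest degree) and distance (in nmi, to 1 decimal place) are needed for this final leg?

068°, 52.7 nmi

Leg 1 (S83°E, 2.7 nmi): east 2.7 sin 97° = 2.68, north 2.7 cos 97° = -0.33
Leg 2 (187°, 23.6 nmi): east 23.6 sin 187° = -2.88, north 23.6 cos 187° = -23.42
Leg 3 (274°, 32.2 nmi): east 32.2 sin 274° = -32.12, north 32.2 cos 274° = 2.25
Current position: (-32.32, -21.51). Target: (16.7, -2.1). Remaining: Δeast = 49.02, Δnorth = 19.41.
Bearing = atan2(49.02, 19.41) mod 360° = 68.40°; distance = √((49.02)² + (19.41)²) = 52.720 nmi.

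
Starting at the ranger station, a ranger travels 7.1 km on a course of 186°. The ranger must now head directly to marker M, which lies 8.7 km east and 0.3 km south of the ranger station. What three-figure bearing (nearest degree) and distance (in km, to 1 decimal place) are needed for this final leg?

Leg 1 (186°, 7.1 km): east 7.1 sin 186° = -0.74, north 7.1 cos 186° = -7.06
Current position: (-0.74, -7.06). Target: (8.7, -0.3). Remaining: Δeast = 9.44, Δnorth = 6.76.
Bearing = atan2(9.44, 6.76) mod 360° = 54.40°; distance = √((9.44)² + (6.76)²) = 11.613 km.

054°, 11.6 km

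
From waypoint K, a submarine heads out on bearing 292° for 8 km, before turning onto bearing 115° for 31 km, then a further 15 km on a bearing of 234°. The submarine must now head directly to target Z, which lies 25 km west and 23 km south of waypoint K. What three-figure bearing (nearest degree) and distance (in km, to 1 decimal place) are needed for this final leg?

263°, 33.8 km

Leg 1 (292°, 8 km): east 8 sin 292° = -7.42, north 8 cos 292° = 3.00
Leg 2 (115°, 31 km): east 31 sin 115° = 28.10, north 31 cos 115° = -13.10
Leg 3 (234°, 15 km): east 15 sin 234° = -12.14, north 15 cos 234° = -8.82
Current position: (8.54, -18.92). Target: (-25, -23). Remaining: Δeast = -33.54, Δnorth = -4.08.
Bearing = atan2(-33.54, -4.08) mod 360° = 263.07°; distance = √((-33.54)² + (-4.08)²) = 33.790 km.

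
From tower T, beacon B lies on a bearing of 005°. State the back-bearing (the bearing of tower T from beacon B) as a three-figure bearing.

Back-bearing = 005° + 180° = 185°.

185°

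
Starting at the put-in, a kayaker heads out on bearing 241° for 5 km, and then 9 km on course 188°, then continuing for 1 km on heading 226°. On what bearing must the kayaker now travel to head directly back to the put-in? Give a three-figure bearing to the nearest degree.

Leg 1 (241°, 5 km): east 5 sin 241° = -4.37, north 5 cos 241° = -2.42
Leg 2 (188°, 9 km): east 9 sin 188° = -1.25, north 9 cos 188° = -8.91
Leg 3 (226°, 1 km): east 1 sin 226° = -0.72, north 1 cos 226° = -0.69
Net displacement: -6.34 east, -12.03 north. Direction back to start is (6.34, 12.03): bearing = atan2(6.34, 12.03) mod 360° = 27.81° ≈ 028°.

028°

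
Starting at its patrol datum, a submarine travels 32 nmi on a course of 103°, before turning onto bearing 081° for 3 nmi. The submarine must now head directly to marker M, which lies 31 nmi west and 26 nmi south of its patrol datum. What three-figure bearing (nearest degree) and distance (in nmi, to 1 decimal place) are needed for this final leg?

Leg 1 (103°, 32 nmi): east 32 sin 103° = 31.18, north 32 cos 103° = -7.20
Leg 2 (081°, 3 nmi): east 3 sin 81° = 2.96, north 3 cos 81° = 0.47
Current position: (34.14, -6.73). Target: (-31, -26). Remaining: Δeast = -65.14, Δnorth = -19.27.
Bearing = atan2(-65.14, -19.27) mod 360° = 253.52°; distance = √((-65.14)² + (-19.27)²) = 67.934 nmi.

254°, 67.9 nmi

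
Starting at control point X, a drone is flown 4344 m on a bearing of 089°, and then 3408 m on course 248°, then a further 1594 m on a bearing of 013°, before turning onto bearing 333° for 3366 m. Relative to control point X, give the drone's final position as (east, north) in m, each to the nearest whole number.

Leg 1 (089°, 4344 m): east 4344 sin 89° = 4343.34, north 4344 cos 89° = 75.81
Leg 2 (248°, 3408 m): east 3408 sin 248° = -3159.84, north 3408 cos 248° = -1276.66
Leg 3 (013°, 1594 m): east 1594 sin 13° = 358.57, north 1594 cos 13° = 1553.15
Leg 4 (333°, 3366 m): east 3366 sin 333° = -1528.13, north 3366 cos 333° = 2999.13
Summing: 13.94 m east, 3351.43 m north → (14, 3351).

(14, 3351)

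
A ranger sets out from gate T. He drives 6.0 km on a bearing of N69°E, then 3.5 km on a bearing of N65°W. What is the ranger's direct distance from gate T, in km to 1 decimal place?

4.4 km

Leg 1 (N69°E, 6.0 km): east 6.0 sin 69° = 5.60, north 6.0 cos 69° = 2.15
Leg 2 (N65°W, 3.5 km): east 3.5 sin 295° = -3.17, north 3.5 cos 295° = 1.48
Net: 2.43 east, 3.63 north. Distance = √((2.43)² + (3.63)²) = 4.367 km.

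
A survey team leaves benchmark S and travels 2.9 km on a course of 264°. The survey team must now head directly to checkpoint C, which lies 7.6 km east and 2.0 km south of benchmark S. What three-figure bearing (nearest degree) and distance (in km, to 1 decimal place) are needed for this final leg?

099°, 10.6 km

Leg 1 (264°, 2.9 km): east 2.9 sin 264° = -2.88, north 2.9 cos 264° = -0.30
Current position: (-2.88, -0.30). Target: (7.6, -2.0). Remaining: Δeast = 10.48, Δnorth = -1.70.
Bearing = atan2(10.48, -1.70) mod 360° = 99.19°; distance = √((10.48)² + (-1.70)²) = 10.621 km.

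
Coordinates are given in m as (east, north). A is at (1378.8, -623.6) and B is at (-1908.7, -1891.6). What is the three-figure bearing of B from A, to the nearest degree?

249°

Δeast = -1908.7 − 1378.8 = -3287.50; Δnorth = -1891.6 − -623.6 = -1268.00.
Bearing = atan2(Δeast, Δnorth) mod 360° = 248.91° ≈ 249°.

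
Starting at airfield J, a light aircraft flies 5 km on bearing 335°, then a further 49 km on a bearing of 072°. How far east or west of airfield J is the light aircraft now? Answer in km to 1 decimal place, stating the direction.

44.5 km east

Leg 1 (335°, 5 km): east 5 sin 335° = -2.11, north 5 cos 335° = 4.53
Leg 2 (072°, 49 km): east 49 sin 72° = 46.60, north 49 cos 72° = 15.14
Net east component: 44.49 km.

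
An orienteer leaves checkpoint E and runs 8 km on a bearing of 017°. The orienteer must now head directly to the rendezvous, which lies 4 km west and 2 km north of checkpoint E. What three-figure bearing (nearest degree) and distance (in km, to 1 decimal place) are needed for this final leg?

Leg 1 (017°, 8 km): east 8 sin 17° = 2.34, north 8 cos 17° = 7.65
Current position: (2.34, 7.65). Target: (-4, 2). Remaining: Δeast = -6.34, Δnorth = -5.65.
Bearing = atan2(-6.34, -5.65) mod 360° = 228.29°; distance = √((-6.34)² + (-5.65)²) = 8.492 km.

228°, 8.5 km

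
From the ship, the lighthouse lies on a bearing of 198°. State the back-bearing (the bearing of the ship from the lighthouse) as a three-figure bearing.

Back-bearing = 198° − 180° = 018°.

018°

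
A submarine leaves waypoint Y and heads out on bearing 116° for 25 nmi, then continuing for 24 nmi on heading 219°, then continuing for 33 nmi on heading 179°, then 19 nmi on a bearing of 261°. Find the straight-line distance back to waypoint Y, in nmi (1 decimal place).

Leg 1 (116°, 25 nmi): east 25 sin 116° = 22.47, north 25 cos 116° = -10.96
Leg 2 (219°, 24 nmi): east 24 sin 219° = -15.10, north 24 cos 219° = -18.65
Leg 3 (179°, 33 nmi): east 33 sin 179° = 0.58, north 33 cos 179° = -32.99
Leg 4 (261°, 19 nmi): east 19 sin 261° = -18.77, north 19 cos 261° = -2.97
Net: -10.82 east, -65.58 north. Distance = √((-10.82)² + (-65.58)²) = 66.465 nmi.

66.5 nmi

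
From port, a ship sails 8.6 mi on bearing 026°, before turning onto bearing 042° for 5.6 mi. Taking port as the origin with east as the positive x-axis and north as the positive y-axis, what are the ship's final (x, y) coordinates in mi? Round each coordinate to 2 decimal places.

Leg 1 (026°, 8.6 mi): east 8.6 sin 26° = 3.77, north 8.6 cos 26° = 7.73
Leg 2 (042°, 5.6 mi): east 5.6 sin 42° = 3.75, north 5.6 cos 42° = 4.16
Summing: 7.52 mi east, 11.89 mi north → (7.52, 11.89).

(7.52, 11.89)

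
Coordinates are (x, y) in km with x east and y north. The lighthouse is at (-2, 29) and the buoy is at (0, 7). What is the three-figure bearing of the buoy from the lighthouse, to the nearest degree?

175°

Δeast = 0 − -2 = 2.00; Δnorth = 7 − 29 = -22.00.
Bearing = atan2(Δeast, Δnorth) mod 360° = 174.81° ≈ 175°.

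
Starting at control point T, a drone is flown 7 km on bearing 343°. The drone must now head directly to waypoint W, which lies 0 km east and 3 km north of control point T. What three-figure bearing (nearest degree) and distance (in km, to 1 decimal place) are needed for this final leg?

Leg 1 (343°, 7 km): east 7 sin 343° = -2.05, north 7 cos 343° = 6.69
Current position: (-2.05, 6.69). Target: (0, 3). Remaining: Δeast = 2.05, Δnorth = -3.69.
Bearing = atan2(2.05, -3.69) mod 360° = 151.01°; distance = √((2.05)² + (-3.69)²) = 4.223 km.

151°, 4.2 km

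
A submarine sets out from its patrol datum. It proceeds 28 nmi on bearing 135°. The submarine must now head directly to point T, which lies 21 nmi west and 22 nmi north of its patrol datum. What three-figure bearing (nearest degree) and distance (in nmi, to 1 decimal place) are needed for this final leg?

Leg 1 (135°, 28 nmi): east 28 sin 135° = 19.80, north 28 cos 135° = -19.80
Current position: (19.80, -19.80). Target: (-21, 22). Remaining: Δeast = -40.80, Δnorth = 41.80.
Bearing = atan2(-40.80, 41.80) mod 360° = 315.69°; distance = √((-40.80)² + (41.80)²) = 58.410 nmi.

316°, 58.4 nmi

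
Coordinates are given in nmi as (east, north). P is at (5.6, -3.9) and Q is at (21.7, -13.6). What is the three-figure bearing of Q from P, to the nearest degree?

121°

Δeast = 21.7 − 5.6 = 16.10; Δnorth = -13.6 − -3.9 = -9.70.
Bearing = atan2(Δeast, Δnorth) mod 360° = 121.07° ≈ 121°.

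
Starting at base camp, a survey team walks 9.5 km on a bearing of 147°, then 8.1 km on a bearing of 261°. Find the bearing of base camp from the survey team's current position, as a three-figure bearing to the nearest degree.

Leg 1 (147°, 9.5 km): east 9.5 sin 147° = 5.17, north 9.5 cos 147° = -7.97
Leg 2 (261°, 8.1 km): east 8.1 sin 261° = -8.00, north 8.1 cos 261° = -1.27
Net displacement: -2.83 east, -9.23 north. Direction back to start is (2.83, 9.23): bearing = atan2(2.83, 9.23) mod 360° = 17.02° ≈ 017°.

017°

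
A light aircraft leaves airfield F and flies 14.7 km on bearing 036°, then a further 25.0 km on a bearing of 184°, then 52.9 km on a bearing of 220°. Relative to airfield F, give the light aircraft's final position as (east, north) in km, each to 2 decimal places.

(-27.11, -53.57)

Leg 1 (036°, 14.7 km): east 14.7 sin 36° = 8.64, north 14.7 cos 36° = 11.89
Leg 2 (184°, 25.0 km): east 25.0 sin 184° = -1.74, north 25.0 cos 184° = -24.94
Leg 3 (220°, 52.9 km): east 52.9 sin 220° = -34.00, north 52.9 cos 220° = -40.52
Summing: -27.11 km east, -53.57 km north → (-27.11, -53.57).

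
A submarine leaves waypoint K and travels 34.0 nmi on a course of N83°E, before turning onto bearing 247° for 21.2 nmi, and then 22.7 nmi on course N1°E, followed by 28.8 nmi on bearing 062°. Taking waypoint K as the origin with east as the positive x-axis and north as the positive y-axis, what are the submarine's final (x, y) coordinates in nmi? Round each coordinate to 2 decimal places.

(40.06, 32.08)

Leg 1 (N83°E, 34.0 nmi): east 34.0 sin 83° = 33.75, north 34.0 cos 83° = 4.14
Leg 2 (247°, 21.2 nmi): east 21.2 sin 247° = -19.51, north 21.2 cos 247° = -8.28
Leg 3 (N1°E, 22.7 nmi): east 22.7 sin 1° = 0.40, north 22.7 cos 1° = 22.70
Leg 4 (062°, 28.8 nmi): east 28.8 sin 62° = 25.43, north 28.8 cos 62° = 13.52
Summing: 40.06 nmi east, 32.08 nmi north → (40.06, 32.08).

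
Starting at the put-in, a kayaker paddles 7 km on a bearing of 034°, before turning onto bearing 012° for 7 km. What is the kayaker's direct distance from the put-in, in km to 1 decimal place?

Leg 1 (034°, 7 km): east 7 sin 34° = 3.91, north 7 cos 34° = 5.80
Leg 2 (012°, 7 km): east 7 sin 12° = 1.46, north 7 cos 12° = 6.85
Net: 5.37 east, 12.65 north. Distance = √((5.37)² + (12.65)²) = 13.743 km.

13.7 km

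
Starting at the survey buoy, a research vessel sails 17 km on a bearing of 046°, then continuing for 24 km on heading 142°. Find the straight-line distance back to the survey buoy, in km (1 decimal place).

Leg 1 (046°, 17 km): east 17 sin 46° = 12.23, north 17 cos 46° = 11.81
Leg 2 (142°, 24 km): east 24 sin 142° = 14.78, north 24 cos 142° = -18.91
Net: 27.00 east, -7.10 north. Distance = √((27.00)² + (-7.10)²) = 27.923 km.

27.9 km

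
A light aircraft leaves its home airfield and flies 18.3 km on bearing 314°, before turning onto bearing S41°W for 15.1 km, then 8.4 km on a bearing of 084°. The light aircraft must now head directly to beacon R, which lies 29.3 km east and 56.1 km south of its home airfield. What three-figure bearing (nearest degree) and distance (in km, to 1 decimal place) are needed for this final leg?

143°, 73.0 km

Leg 1 (314°, 18.3 km): east 18.3 sin 314° = -13.16, north 18.3 cos 314° = 12.71
Leg 2 (S41°W, 15.1 km): east 15.1 sin 221° = -9.91, north 15.1 cos 221° = -11.40
Leg 3 (084°, 8.4 km): east 8.4 sin 84° = 8.35, north 8.4 cos 84° = 0.88
Current position: (-14.72, 2.19). Target: (29.3, -56.1). Remaining: Δeast = 44.02, Δnorth = -58.29.
Bearing = atan2(44.02, -58.29) mod 360° = 142.94°; distance = √((44.02)² + (-58.29)²) = 73.046 km.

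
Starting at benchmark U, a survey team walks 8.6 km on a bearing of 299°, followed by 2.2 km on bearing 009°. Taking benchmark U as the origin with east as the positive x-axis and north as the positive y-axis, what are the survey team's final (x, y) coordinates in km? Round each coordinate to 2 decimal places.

Leg 1 (299°, 8.6 km): east 8.6 sin 299° = -7.52, north 8.6 cos 299° = 4.17
Leg 2 (009°, 2.2 km): east 2.2 sin 9° = 0.34, north 2.2 cos 9° = 2.17
Summing: -7.18 km east, 6.34 km north → (-7.18, 6.34).

(-7.18, 6.34)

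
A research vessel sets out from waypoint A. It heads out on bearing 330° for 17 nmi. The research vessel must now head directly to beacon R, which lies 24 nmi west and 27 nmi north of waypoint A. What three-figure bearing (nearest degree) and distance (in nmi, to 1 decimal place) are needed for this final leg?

Leg 1 (330°, 17 nmi): east 17 sin 330° = -8.50, north 17 cos 330° = 14.72
Current position: (-8.50, 14.72). Target: (-24, 27). Remaining: Δeast = -15.50, Δnorth = 12.28.
Bearing = atan2(-15.50, 12.28) mod 360° = 308.38°; distance = √((-15.50)² + (12.28)²) = 19.773 nmi.

308°, 19.8 nmi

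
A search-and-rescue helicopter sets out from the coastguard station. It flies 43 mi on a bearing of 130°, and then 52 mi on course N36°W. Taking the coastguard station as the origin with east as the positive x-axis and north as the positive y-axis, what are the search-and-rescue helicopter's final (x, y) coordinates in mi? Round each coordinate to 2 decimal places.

Leg 1 (130°, 43 mi): east 43 sin 130° = 32.94, north 43 cos 130° = -27.64
Leg 2 (N36°W, 52 mi): east 52 sin 324° = -30.56, north 52 cos 324° = 42.07
Summing: 2.38 mi east, 14.43 mi north → (2.38, 14.43).

(2.38, 14.43)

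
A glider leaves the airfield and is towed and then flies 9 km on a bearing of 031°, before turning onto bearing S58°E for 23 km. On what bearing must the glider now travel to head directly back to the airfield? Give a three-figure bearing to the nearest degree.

Leg 1 (031°, 9 km): east 9 sin 31° = 4.64, north 9 cos 31° = 7.71
Leg 2 (S58°E, 23 km): east 23 sin 122° = 19.51, north 23 cos 122° = -12.19
Net displacement: 24.14 east, -4.47 north. Direction back to start is (-24.14, 4.47): bearing = atan2(-24.14, 4.47) mod 360° = 280.50° ≈ 280°.

280°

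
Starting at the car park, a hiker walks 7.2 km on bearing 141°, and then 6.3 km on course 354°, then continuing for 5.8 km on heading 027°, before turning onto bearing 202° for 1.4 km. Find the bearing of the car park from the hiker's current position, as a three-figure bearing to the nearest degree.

Leg 1 (141°, 7.2 km): east 7.2 sin 141° = 4.53, north 7.2 cos 141° = -5.60
Leg 2 (354°, 6.3 km): east 6.3 sin 354° = -0.66, north 6.3 cos 354° = 6.27
Leg 3 (027°, 5.8 km): east 5.8 sin 27° = 2.63, north 5.8 cos 27° = 5.17
Leg 4 (202°, 1.4 km): east 1.4 sin 202° = -0.52, north 1.4 cos 202° = -1.30
Net displacement: 5.98 east, 4.54 north. Direction back to start is (-5.98, -4.54): bearing = atan2(-5.98, -4.54) mod 360° = 232.80° ≈ 233°.

233°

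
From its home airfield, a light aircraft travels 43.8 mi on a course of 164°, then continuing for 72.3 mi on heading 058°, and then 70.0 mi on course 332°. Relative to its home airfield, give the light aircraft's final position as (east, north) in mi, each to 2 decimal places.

Leg 1 (164°, 43.8 mi): east 43.8 sin 164° = 12.07, north 43.8 cos 164° = -42.10
Leg 2 (058°, 72.3 mi): east 72.3 sin 58° = 61.31, north 72.3 cos 58° = 38.31
Leg 3 (332°, 70.0 mi): east 70.0 sin 332° = -32.86, north 70.0 cos 332° = 61.81
Summing: 40.52 mi east, 58.02 mi north → (40.52, 58.02).

(40.52, 58.02)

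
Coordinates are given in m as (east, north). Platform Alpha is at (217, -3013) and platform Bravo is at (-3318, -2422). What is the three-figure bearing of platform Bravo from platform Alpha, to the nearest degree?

Δeast = -3318 − 217 = -3535.00; Δnorth = -2422 − -3013 = 591.00.
Bearing = atan2(Δeast, Δnorth) mod 360° = 279.49° ≈ 279°.

279°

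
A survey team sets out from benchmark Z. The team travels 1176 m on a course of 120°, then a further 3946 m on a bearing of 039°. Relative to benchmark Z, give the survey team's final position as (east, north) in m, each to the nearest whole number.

(3502, 2479)

Leg 1 (120°, 1176 m): east 1176 sin 120° = 1018.45, north 1176 cos 120° = -588.00
Leg 2 (039°, 3946 m): east 3946 sin 39° = 2483.30, north 3946 cos 39° = 3066.62
Summing: 3501.74 m east, 2478.62 m north → (3502, 2479).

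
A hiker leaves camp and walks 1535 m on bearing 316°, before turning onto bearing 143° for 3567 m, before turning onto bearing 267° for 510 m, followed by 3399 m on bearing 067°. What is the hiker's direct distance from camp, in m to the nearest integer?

Leg 1 (316°, 1535 m): east 1535 sin 316° = -1066.30, north 1535 cos 316° = 1104.19
Leg 2 (143°, 3567 m): east 3567 sin 143° = 2146.67, north 3567 cos 143° = -2848.73
Leg 3 (267°, 510 m): east 510 sin 267° = -509.30, north 510 cos 267° = -26.69
Leg 4 (067°, 3399 m): east 3399 sin 67° = 3128.80, north 3399 cos 67° = 1328.10
Net: 3699.87 east, -443.14 north. Distance = √((3699.87)² + (-443.14)²) = 3726.312 m.

3726 m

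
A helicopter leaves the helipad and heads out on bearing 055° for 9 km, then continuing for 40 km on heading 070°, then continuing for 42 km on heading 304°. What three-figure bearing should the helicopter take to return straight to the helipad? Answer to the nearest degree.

193°

Leg 1 (055°, 9 km): east 9 sin 55° = 7.37, north 9 cos 55° = 5.16
Leg 2 (070°, 40 km): east 40 sin 70° = 37.59, north 40 cos 70° = 13.68
Leg 3 (304°, 42 km): east 42 sin 304° = -34.82, north 42 cos 304° = 23.49
Net displacement: 10.14 east, 42.33 north. Direction back to start is (-10.14, -42.33): bearing = atan2(-10.14, -42.33) mod 360° = 193.47° ≈ 193°.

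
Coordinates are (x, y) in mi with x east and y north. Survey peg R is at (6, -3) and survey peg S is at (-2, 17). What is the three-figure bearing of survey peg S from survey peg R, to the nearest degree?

Δeast = -2 − 6 = -8.00; Δnorth = 17 − -3 = 20.00.
Bearing = atan2(Δeast, Δnorth) mod 360° = 338.20° ≈ 338°.

338°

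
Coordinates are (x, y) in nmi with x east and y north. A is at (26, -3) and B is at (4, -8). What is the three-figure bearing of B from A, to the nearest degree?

257°

Δeast = 4 − 26 = -22.00; Δnorth = -8 − -3 = -5.00.
Bearing = atan2(Δeast, Δnorth) mod 360° = 257.20° ≈ 257°.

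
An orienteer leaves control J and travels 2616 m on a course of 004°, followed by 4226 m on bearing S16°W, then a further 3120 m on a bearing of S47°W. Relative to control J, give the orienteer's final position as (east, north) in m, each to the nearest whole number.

Leg 1 (004°, 2616 m): east 2616 sin 4° = 182.48, north 2616 cos 4° = 2609.63
Leg 2 (S16°W, 4226 m): east 4226 sin 196° = -1164.84, north 4226 cos 196° = -4062.29
Leg 3 (S47°W, 3120 m): east 3120 sin 227° = -2281.82, north 3120 cos 227° = -2127.83
Summing: -3264.18 m east, -3580.50 m north → (-3264, -3580).

(-3264, -3580)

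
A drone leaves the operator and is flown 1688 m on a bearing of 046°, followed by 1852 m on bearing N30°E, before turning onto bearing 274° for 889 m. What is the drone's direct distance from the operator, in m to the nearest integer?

Leg 1 (046°, 1688 m): east 1688 sin 46° = 1214.25, north 1688 cos 46° = 1172.58
Leg 2 (N30°E, 1852 m): east 1852 sin 30° = 926.00, north 1852 cos 30° = 1603.88
Leg 3 (274°, 889 m): east 889 sin 274° = -886.83, north 889 cos 274° = 62.01
Net: 1253.41 east, 2838.48 north. Distance = √((1253.41)² + (2838.48)²) = 3102.899 m.

3103 m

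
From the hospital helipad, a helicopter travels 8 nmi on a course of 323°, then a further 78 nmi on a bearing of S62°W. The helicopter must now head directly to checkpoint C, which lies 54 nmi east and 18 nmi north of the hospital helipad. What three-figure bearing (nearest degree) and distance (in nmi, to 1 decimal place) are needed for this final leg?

069°, 136.5 nmi

Leg 1 (323°, 8 nmi): east 8 sin 323° = -4.81, north 8 cos 323° = 6.39
Leg 2 (S62°W, 78 nmi): east 78 sin 242° = -68.87, north 78 cos 242° = -36.62
Current position: (-73.68, -30.23). Target: (54, 18). Remaining: Δeast = 127.68, Δnorth = 48.23.
Bearing = atan2(127.68, 48.23) mod 360° = 69.31°; distance = √((127.68)² + (48.23)²) = 136.490 nmi.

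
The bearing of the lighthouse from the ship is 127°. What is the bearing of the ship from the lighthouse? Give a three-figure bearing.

307°

Back-bearing = 127° + 180° = 307°.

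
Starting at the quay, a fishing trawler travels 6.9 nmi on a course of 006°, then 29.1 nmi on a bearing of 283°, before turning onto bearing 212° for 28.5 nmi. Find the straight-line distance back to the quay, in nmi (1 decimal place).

Leg 1 (006°, 6.9 nmi): east 6.9 sin 6° = 0.72, north 6.9 cos 6° = 6.86
Leg 2 (283°, 29.1 nmi): east 29.1 sin 283° = -28.35, north 29.1 cos 283° = 6.55
Leg 3 (212°, 28.5 nmi): east 28.5 sin 212° = -15.10, north 28.5 cos 212° = -24.17
Net: -42.74 east, -10.76 north. Distance = √((-42.74)² + (-10.76)²) = 44.070 nmi.

44.1 nmi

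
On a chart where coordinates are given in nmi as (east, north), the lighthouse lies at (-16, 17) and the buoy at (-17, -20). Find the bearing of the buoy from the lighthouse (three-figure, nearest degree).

182°

Δeast = -17 − -16 = -1.00; Δnorth = -20 − 17 = -37.00.
Bearing = atan2(Δeast, Δnorth) mod 360° = 181.55° ≈ 182°.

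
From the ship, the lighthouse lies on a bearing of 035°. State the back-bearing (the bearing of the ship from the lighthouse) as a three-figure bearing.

Back-bearing = 035° + 180° = 215°.

215°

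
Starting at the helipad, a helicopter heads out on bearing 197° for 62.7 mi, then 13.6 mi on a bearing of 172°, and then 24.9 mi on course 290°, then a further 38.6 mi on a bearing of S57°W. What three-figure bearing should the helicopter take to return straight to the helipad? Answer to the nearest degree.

Leg 1 (197°, 62.7 mi): east 62.7 sin 197° = -18.33, north 62.7 cos 197° = -59.96
Leg 2 (172°, 13.6 mi): east 13.6 sin 172° = 1.89, north 13.6 cos 172° = -13.47
Leg 3 (290°, 24.9 mi): east 24.9 sin 290° = -23.40, north 24.9 cos 290° = 8.52
Leg 4 (S57°W, 38.6 mi): east 38.6 sin 237° = -32.37, north 38.6 cos 237° = -21.02
Net displacement: -72.21 east, -85.93 north. Direction back to start is (72.21, 85.93): bearing = atan2(72.21, 85.93) mod 360° = 40.04° ≈ 040°.

040°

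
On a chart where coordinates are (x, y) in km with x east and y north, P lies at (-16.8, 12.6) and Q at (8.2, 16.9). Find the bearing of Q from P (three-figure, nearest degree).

080°

Δeast = 8.2 − -16.8 = 25.00; Δnorth = 16.9 − 12.6 = 4.30.
Bearing = atan2(Δeast, Δnorth) mod 360° = 80.24° ≈ 080°.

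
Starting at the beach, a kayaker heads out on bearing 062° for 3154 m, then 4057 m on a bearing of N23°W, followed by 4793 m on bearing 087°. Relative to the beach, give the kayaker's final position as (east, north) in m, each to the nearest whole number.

(5986, 5466)

Leg 1 (062°, 3154 m): east 3154 sin 62° = 2784.82, north 3154 cos 62° = 1480.71
Leg 2 (N23°W, 4057 m): east 4057 sin 337° = -1585.20, north 4057 cos 337° = 3734.49
Leg 3 (087°, 4793 m): east 4793 sin 87° = 4786.43, north 4793 cos 87° = 250.85
Summing: 5986.05 m east, 5466.05 m north → (5986, 5466).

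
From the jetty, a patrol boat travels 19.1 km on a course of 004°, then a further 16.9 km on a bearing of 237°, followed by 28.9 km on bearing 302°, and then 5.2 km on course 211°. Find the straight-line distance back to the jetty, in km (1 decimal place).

Leg 1 (004°, 19.1 km): east 19.1 sin 4° = 1.33, north 19.1 cos 4° = 19.05
Leg 2 (237°, 16.9 km): east 16.9 sin 237° = -14.17, north 16.9 cos 237° = -9.20
Leg 3 (302°, 28.9 km): east 28.9 sin 302° = -24.51, north 28.9 cos 302° = 15.31
Leg 4 (211°, 5.2 km): east 5.2 sin 211° = -2.68, north 5.2 cos 211° = -4.46
Net: -40.03 east, 20.71 north. Distance = √((-40.03)² + (20.71)²) = 45.067 km.

45.1 km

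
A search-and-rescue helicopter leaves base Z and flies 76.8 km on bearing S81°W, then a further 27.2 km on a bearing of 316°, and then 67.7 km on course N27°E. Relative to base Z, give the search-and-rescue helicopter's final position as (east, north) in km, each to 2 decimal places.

(-64.01, 67.87)

Leg 1 (S81°W, 76.8 km): east 76.8 sin 261° = -75.85, north 76.8 cos 261° = -12.01
Leg 2 (316°, 27.2 km): east 27.2 sin 316° = -18.89, north 27.2 cos 316° = 19.57
Leg 3 (N27°E, 67.7 km): east 67.7 sin 27° = 30.74, north 67.7 cos 27° = 60.32
Summing: -64.01 km east, 67.87 km north → (-64.01, 67.87).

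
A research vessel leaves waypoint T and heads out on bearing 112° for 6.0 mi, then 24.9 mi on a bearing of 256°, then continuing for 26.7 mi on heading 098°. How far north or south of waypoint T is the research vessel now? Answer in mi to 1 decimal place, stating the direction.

12.0 mi south

Leg 1 (112°, 6.0 mi): east 6.0 sin 112° = 5.56, north 6.0 cos 112° = -2.25
Leg 2 (256°, 24.9 mi): east 24.9 sin 256° = -24.16, north 24.9 cos 256° = -6.02
Leg 3 (098°, 26.7 mi): east 26.7 sin 98° = 26.44, north 26.7 cos 98° = -3.72
Net north component: -11.99 mi.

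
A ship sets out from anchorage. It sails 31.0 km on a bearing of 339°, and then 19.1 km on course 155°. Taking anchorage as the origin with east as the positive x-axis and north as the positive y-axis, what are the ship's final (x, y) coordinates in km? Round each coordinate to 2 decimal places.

(-3.04, 11.63)

Leg 1 (339°, 31.0 km): east 31.0 sin 339° = -11.11, north 31.0 cos 339° = 28.94
Leg 2 (155°, 19.1 km): east 19.1 sin 155° = 8.07, north 19.1 cos 155° = -17.31
Summing: -3.04 km east, 11.63 km north → (-3.04, 11.63).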